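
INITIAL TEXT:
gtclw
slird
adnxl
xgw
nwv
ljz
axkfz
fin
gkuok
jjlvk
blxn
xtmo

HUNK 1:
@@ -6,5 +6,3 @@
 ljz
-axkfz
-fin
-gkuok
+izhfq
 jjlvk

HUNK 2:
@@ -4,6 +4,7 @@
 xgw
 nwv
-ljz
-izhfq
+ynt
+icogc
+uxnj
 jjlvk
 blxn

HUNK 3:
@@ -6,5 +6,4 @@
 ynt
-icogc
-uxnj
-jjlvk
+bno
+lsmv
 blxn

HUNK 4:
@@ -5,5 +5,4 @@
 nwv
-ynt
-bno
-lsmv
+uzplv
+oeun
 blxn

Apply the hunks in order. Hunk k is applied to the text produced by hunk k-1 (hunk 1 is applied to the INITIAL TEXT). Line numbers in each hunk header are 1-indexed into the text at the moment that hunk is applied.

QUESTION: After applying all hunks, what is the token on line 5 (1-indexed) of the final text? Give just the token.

Hunk 1: at line 6 remove [axkfz,fin,gkuok] add [izhfq] -> 10 lines: gtclw slird adnxl xgw nwv ljz izhfq jjlvk blxn xtmo
Hunk 2: at line 4 remove [ljz,izhfq] add [ynt,icogc,uxnj] -> 11 lines: gtclw slird adnxl xgw nwv ynt icogc uxnj jjlvk blxn xtmo
Hunk 3: at line 6 remove [icogc,uxnj,jjlvk] add [bno,lsmv] -> 10 lines: gtclw slird adnxl xgw nwv ynt bno lsmv blxn xtmo
Hunk 4: at line 5 remove [ynt,bno,lsmv] add [uzplv,oeun] -> 9 lines: gtclw slird adnxl xgw nwv uzplv oeun blxn xtmo
Final line 5: nwv

Answer: nwv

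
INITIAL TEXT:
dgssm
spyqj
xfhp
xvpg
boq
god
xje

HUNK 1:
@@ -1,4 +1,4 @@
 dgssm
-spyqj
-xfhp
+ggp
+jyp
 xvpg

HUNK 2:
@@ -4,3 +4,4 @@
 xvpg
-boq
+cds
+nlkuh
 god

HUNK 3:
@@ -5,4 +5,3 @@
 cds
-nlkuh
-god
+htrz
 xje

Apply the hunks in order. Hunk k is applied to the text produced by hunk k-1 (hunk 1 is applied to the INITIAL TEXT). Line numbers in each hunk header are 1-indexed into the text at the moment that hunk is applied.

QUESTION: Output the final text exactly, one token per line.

Answer: dgssm
ggp
jyp
xvpg
cds
htrz
xje

Derivation:
Hunk 1: at line 1 remove [spyqj,xfhp] add [ggp,jyp] -> 7 lines: dgssm ggp jyp xvpg boq god xje
Hunk 2: at line 4 remove [boq] add [cds,nlkuh] -> 8 lines: dgssm ggp jyp xvpg cds nlkuh god xje
Hunk 3: at line 5 remove [nlkuh,god] add [htrz] -> 7 lines: dgssm ggp jyp xvpg cds htrz xje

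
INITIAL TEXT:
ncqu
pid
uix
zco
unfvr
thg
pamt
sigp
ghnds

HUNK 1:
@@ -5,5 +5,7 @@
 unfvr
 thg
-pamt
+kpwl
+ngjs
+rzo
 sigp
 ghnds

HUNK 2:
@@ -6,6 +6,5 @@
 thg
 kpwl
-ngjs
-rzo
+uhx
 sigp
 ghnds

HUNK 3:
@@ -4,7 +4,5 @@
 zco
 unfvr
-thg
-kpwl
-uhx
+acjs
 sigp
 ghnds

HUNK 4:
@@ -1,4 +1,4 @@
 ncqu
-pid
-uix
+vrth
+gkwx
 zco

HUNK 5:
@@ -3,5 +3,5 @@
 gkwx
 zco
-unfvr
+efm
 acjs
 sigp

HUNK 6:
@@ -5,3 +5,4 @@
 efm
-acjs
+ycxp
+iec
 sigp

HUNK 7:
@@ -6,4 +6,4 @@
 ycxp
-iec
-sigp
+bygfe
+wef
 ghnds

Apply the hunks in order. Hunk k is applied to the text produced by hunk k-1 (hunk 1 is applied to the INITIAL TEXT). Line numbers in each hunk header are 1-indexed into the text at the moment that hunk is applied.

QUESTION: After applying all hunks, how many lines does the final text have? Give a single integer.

Hunk 1: at line 5 remove [pamt] add [kpwl,ngjs,rzo] -> 11 lines: ncqu pid uix zco unfvr thg kpwl ngjs rzo sigp ghnds
Hunk 2: at line 6 remove [ngjs,rzo] add [uhx] -> 10 lines: ncqu pid uix zco unfvr thg kpwl uhx sigp ghnds
Hunk 3: at line 4 remove [thg,kpwl,uhx] add [acjs] -> 8 lines: ncqu pid uix zco unfvr acjs sigp ghnds
Hunk 4: at line 1 remove [pid,uix] add [vrth,gkwx] -> 8 lines: ncqu vrth gkwx zco unfvr acjs sigp ghnds
Hunk 5: at line 3 remove [unfvr] add [efm] -> 8 lines: ncqu vrth gkwx zco efm acjs sigp ghnds
Hunk 6: at line 5 remove [acjs] add [ycxp,iec] -> 9 lines: ncqu vrth gkwx zco efm ycxp iec sigp ghnds
Hunk 7: at line 6 remove [iec,sigp] add [bygfe,wef] -> 9 lines: ncqu vrth gkwx zco efm ycxp bygfe wef ghnds
Final line count: 9

Answer: 9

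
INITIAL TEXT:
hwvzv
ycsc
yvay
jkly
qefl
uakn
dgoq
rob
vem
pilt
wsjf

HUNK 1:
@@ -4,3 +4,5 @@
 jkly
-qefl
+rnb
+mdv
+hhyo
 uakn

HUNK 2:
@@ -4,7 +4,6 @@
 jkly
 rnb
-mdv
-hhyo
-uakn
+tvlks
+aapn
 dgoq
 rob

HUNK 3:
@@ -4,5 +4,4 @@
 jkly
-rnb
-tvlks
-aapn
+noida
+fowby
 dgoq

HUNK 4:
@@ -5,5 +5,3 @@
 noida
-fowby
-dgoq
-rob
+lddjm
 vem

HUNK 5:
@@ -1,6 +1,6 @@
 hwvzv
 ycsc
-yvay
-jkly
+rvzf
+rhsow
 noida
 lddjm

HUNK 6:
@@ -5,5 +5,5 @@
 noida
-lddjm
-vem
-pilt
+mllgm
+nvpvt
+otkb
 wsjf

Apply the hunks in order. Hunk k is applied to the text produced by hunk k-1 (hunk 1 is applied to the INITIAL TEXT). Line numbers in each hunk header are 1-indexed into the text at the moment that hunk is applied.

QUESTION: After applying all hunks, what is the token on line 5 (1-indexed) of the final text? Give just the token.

Hunk 1: at line 4 remove [qefl] add [rnb,mdv,hhyo] -> 13 lines: hwvzv ycsc yvay jkly rnb mdv hhyo uakn dgoq rob vem pilt wsjf
Hunk 2: at line 4 remove [mdv,hhyo,uakn] add [tvlks,aapn] -> 12 lines: hwvzv ycsc yvay jkly rnb tvlks aapn dgoq rob vem pilt wsjf
Hunk 3: at line 4 remove [rnb,tvlks,aapn] add [noida,fowby] -> 11 lines: hwvzv ycsc yvay jkly noida fowby dgoq rob vem pilt wsjf
Hunk 4: at line 5 remove [fowby,dgoq,rob] add [lddjm] -> 9 lines: hwvzv ycsc yvay jkly noida lddjm vem pilt wsjf
Hunk 5: at line 1 remove [yvay,jkly] add [rvzf,rhsow] -> 9 lines: hwvzv ycsc rvzf rhsow noida lddjm vem pilt wsjf
Hunk 6: at line 5 remove [lddjm,vem,pilt] add [mllgm,nvpvt,otkb] -> 9 lines: hwvzv ycsc rvzf rhsow noida mllgm nvpvt otkb wsjf
Final line 5: noida

Answer: noida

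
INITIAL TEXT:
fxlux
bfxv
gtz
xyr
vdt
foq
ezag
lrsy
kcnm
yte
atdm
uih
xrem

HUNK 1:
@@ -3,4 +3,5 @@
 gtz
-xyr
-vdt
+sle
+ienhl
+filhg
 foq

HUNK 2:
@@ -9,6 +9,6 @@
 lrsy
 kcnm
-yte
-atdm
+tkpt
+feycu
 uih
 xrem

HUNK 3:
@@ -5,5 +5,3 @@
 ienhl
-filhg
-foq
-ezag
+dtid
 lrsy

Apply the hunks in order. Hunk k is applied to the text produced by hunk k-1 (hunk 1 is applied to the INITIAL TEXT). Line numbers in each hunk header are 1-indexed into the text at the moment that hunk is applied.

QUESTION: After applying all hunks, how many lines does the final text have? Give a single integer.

Hunk 1: at line 3 remove [xyr,vdt] add [sle,ienhl,filhg] -> 14 lines: fxlux bfxv gtz sle ienhl filhg foq ezag lrsy kcnm yte atdm uih xrem
Hunk 2: at line 9 remove [yte,atdm] add [tkpt,feycu] -> 14 lines: fxlux bfxv gtz sle ienhl filhg foq ezag lrsy kcnm tkpt feycu uih xrem
Hunk 3: at line 5 remove [filhg,foq,ezag] add [dtid] -> 12 lines: fxlux bfxv gtz sle ienhl dtid lrsy kcnm tkpt feycu uih xrem
Final line count: 12

Answer: 12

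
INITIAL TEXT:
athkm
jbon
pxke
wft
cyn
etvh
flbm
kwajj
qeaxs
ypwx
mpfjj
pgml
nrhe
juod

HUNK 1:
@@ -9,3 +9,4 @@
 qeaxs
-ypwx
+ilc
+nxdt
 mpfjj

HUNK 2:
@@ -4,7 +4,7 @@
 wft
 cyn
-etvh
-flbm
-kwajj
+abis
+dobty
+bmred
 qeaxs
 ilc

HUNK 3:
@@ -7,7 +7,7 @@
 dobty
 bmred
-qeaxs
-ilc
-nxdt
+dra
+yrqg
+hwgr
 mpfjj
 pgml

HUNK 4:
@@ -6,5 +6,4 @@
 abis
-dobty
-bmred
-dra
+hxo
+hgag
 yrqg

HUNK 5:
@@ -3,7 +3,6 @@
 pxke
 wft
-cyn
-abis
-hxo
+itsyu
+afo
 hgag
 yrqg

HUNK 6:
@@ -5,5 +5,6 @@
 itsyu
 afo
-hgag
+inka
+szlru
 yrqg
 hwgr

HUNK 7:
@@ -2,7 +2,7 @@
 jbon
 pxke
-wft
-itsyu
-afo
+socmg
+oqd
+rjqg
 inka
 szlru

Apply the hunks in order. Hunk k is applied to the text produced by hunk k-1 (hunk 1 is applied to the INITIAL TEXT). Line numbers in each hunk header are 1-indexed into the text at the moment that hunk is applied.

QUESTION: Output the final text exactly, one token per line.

Answer: athkm
jbon
pxke
socmg
oqd
rjqg
inka
szlru
yrqg
hwgr
mpfjj
pgml
nrhe
juod

Derivation:
Hunk 1: at line 9 remove [ypwx] add [ilc,nxdt] -> 15 lines: athkm jbon pxke wft cyn etvh flbm kwajj qeaxs ilc nxdt mpfjj pgml nrhe juod
Hunk 2: at line 4 remove [etvh,flbm,kwajj] add [abis,dobty,bmred] -> 15 lines: athkm jbon pxke wft cyn abis dobty bmred qeaxs ilc nxdt mpfjj pgml nrhe juod
Hunk 3: at line 7 remove [qeaxs,ilc,nxdt] add [dra,yrqg,hwgr] -> 15 lines: athkm jbon pxke wft cyn abis dobty bmred dra yrqg hwgr mpfjj pgml nrhe juod
Hunk 4: at line 6 remove [dobty,bmred,dra] add [hxo,hgag] -> 14 lines: athkm jbon pxke wft cyn abis hxo hgag yrqg hwgr mpfjj pgml nrhe juod
Hunk 5: at line 3 remove [cyn,abis,hxo] add [itsyu,afo] -> 13 lines: athkm jbon pxke wft itsyu afo hgag yrqg hwgr mpfjj pgml nrhe juod
Hunk 6: at line 5 remove [hgag] add [inka,szlru] -> 14 lines: athkm jbon pxke wft itsyu afo inka szlru yrqg hwgr mpfjj pgml nrhe juod
Hunk 7: at line 2 remove [wft,itsyu,afo] add [socmg,oqd,rjqg] -> 14 lines: athkm jbon pxke socmg oqd rjqg inka szlru yrqg hwgr mpfjj pgml nrhe juod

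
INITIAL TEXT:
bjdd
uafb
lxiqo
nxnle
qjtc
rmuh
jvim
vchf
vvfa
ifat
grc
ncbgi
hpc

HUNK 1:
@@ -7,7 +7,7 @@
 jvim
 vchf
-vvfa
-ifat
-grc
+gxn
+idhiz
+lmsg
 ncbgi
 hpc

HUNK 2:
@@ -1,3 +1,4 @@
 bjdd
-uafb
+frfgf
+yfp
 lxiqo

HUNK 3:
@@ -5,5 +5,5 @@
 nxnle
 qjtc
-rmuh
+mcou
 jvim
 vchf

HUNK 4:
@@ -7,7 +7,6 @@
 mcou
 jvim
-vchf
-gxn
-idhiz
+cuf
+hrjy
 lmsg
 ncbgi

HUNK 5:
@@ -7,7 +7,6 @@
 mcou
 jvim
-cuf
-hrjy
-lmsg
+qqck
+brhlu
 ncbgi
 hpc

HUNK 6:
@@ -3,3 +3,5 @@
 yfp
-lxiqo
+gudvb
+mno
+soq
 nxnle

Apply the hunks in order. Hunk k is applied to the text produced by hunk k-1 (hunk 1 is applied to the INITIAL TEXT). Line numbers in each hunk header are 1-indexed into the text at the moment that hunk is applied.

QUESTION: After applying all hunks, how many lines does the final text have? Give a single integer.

Hunk 1: at line 7 remove [vvfa,ifat,grc] add [gxn,idhiz,lmsg] -> 13 lines: bjdd uafb lxiqo nxnle qjtc rmuh jvim vchf gxn idhiz lmsg ncbgi hpc
Hunk 2: at line 1 remove [uafb] add [frfgf,yfp] -> 14 lines: bjdd frfgf yfp lxiqo nxnle qjtc rmuh jvim vchf gxn idhiz lmsg ncbgi hpc
Hunk 3: at line 5 remove [rmuh] add [mcou] -> 14 lines: bjdd frfgf yfp lxiqo nxnle qjtc mcou jvim vchf gxn idhiz lmsg ncbgi hpc
Hunk 4: at line 7 remove [vchf,gxn,idhiz] add [cuf,hrjy] -> 13 lines: bjdd frfgf yfp lxiqo nxnle qjtc mcou jvim cuf hrjy lmsg ncbgi hpc
Hunk 5: at line 7 remove [cuf,hrjy,lmsg] add [qqck,brhlu] -> 12 lines: bjdd frfgf yfp lxiqo nxnle qjtc mcou jvim qqck brhlu ncbgi hpc
Hunk 6: at line 3 remove [lxiqo] add [gudvb,mno,soq] -> 14 lines: bjdd frfgf yfp gudvb mno soq nxnle qjtc mcou jvim qqck brhlu ncbgi hpc
Final line count: 14

Answer: 14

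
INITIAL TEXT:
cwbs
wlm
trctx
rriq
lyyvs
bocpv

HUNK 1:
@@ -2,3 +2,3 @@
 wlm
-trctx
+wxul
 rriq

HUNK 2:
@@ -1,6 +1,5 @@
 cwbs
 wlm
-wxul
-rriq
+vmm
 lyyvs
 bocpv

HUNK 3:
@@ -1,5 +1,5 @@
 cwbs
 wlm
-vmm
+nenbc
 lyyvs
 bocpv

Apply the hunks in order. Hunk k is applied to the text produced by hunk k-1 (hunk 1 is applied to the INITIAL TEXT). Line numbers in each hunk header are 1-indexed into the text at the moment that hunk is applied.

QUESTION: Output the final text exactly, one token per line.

Answer: cwbs
wlm
nenbc
lyyvs
bocpv

Derivation:
Hunk 1: at line 2 remove [trctx] add [wxul] -> 6 lines: cwbs wlm wxul rriq lyyvs bocpv
Hunk 2: at line 1 remove [wxul,rriq] add [vmm] -> 5 lines: cwbs wlm vmm lyyvs bocpv
Hunk 3: at line 1 remove [vmm] add [nenbc] -> 5 lines: cwbs wlm nenbc lyyvs bocpv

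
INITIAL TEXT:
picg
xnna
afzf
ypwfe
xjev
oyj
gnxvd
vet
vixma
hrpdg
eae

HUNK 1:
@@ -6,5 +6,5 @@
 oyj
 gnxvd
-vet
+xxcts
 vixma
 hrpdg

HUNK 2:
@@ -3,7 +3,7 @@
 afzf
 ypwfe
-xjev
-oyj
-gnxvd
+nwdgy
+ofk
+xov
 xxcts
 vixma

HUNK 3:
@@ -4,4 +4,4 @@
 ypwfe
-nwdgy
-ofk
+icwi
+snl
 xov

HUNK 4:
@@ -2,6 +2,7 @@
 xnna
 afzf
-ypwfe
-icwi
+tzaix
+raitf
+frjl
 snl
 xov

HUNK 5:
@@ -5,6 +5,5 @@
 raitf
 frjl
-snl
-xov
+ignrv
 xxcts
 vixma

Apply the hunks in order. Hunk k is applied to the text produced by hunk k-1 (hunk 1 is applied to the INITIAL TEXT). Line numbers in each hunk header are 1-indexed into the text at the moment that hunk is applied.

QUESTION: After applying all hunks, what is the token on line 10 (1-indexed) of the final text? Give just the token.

Hunk 1: at line 6 remove [vet] add [xxcts] -> 11 lines: picg xnna afzf ypwfe xjev oyj gnxvd xxcts vixma hrpdg eae
Hunk 2: at line 3 remove [xjev,oyj,gnxvd] add [nwdgy,ofk,xov] -> 11 lines: picg xnna afzf ypwfe nwdgy ofk xov xxcts vixma hrpdg eae
Hunk 3: at line 4 remove [nwdgy,ofk] add [icwi,snl] -> 11 lines: picg xnna afzf ypwfe icwi snl xov xxcts vixma hrpdg eae
Hunk 4: at line 2 remove [ypwfe,icwi] add [tzaix,raitf,frjl] -> 12 lines: picg xnna afzf tzaix raitf frjl snl xov xxcts vixma hrpdg eae
Hunk 5: at line 5 remove [snl,xov] add [ignrv] -> 11 lines: picg xnna afzf tzaix raitf frjl ignrv xxcts vixma hrpdg eae
Final line 10: hrpdg

Answer: hrpdg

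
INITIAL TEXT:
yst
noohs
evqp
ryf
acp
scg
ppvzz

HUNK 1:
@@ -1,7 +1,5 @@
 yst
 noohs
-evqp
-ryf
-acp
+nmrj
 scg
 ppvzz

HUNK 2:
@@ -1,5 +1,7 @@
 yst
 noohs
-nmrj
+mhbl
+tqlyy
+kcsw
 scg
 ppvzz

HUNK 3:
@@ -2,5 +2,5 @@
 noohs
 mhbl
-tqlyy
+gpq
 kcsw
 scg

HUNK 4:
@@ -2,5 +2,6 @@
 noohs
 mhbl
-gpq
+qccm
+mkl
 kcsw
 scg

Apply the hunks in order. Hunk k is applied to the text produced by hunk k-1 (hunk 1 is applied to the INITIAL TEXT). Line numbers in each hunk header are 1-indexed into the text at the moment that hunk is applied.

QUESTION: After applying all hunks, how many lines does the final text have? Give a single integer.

Hunk 1: at line 1 remove [evqp,ryf,acp] add [nmrj] -> 5 lines: yst noohs nmrj scg ppvzz
Hunk 2: at line 1 remove [nmrj] add [mhbl,tqlyy,kcsw] -> 7 lines: yst noohs mhbl tqlyy kcsw scg ppvzz
Hunk 3: at line 2 remove [tqlyy] add [gpq] -> 7 lines: yst noohs mhbl gpq kcsw scg ppvzz
Hunk 4: at line 2 remove [gpq] add [qccm,mkl] -> 8 lines: yst noohs mhbl qccm mkl kcsw scg ppvzz
Final line count: 8

Answer: 8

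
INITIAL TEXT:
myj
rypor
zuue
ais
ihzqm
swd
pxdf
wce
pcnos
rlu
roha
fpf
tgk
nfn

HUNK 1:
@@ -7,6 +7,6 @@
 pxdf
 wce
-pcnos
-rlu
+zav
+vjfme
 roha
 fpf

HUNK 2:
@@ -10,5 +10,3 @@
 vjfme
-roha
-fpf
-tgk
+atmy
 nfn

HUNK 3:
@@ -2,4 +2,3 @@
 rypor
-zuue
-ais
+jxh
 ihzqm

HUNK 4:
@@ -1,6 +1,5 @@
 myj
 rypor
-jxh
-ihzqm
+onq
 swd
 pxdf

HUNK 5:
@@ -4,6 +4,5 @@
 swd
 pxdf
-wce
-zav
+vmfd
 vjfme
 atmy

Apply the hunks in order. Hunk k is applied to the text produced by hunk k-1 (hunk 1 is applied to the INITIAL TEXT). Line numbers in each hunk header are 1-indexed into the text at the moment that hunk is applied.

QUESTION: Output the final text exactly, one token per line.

Hunk 1: at line 7 remove [pcnos,rlu] add [zav,vjfme] -> 14 lines: myj rypor zuue ais ihzqm swd pxdf wce zav vjfme roha fpf tgk nfn
Hunk 2: at line 10 remove [roha,fpf,tgk] add [atmy] -> 12 lines: myj rypor zuue ais ihzqm swd pxdf wce zav vjfme atmy nfn
Hunk 3: at line 2 remove [zuue,ais] add [jxh] -> 11 lines: myj rypor jxh ihzqm swd pxdf wce zav vjfme atmy nfn
Hunk 4: at line 1 remove [jxh,ihzqm] add [onq] -> 10 lines: myj rypor onq swd pxdf wce zav vjfme atmy nfn
Hunk 5: at line 4 remove [wce,zav] add [vmfd] -> 9 lines: myj rypor onq swd pxdf vmfd vjfme atmy nfn

Answer: myj
rypor
onq
swd
pxdf
vmfd
vjfme
atmy
nfn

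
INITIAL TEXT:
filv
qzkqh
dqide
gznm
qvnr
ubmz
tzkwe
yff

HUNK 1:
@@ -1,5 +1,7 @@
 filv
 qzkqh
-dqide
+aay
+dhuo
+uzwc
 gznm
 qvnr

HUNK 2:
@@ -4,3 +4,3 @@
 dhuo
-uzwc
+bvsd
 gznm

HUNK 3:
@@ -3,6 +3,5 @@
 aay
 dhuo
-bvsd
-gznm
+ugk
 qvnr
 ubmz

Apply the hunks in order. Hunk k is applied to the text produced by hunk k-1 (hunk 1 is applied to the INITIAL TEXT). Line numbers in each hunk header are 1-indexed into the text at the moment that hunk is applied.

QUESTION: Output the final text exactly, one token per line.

Answer: filv
qzkqh
aay
dhuo
ugk
qvnr
ubmz
tzkwe
yff

Derivation:
Hunk 1: at line 1 remove [dqide] add [aay,dhuo,uzwc] -> 10 lines: filv qzkqh aay dhuo uzwc gznm qvnr ubmz tzkwe yff
Hunk 2: at line 4 remove [uzwc] add [bvsd] -> 10 lines: filv qzkqh aay dhuo bvsd gznm qvnr ubmz tzkwe yff
Hunk 3: at line 3 remove [bvsd,gznm] add [ugk] -> 9 lines: filv qzkqh aay dhuo ugk qvnr ubmz tzkwe yff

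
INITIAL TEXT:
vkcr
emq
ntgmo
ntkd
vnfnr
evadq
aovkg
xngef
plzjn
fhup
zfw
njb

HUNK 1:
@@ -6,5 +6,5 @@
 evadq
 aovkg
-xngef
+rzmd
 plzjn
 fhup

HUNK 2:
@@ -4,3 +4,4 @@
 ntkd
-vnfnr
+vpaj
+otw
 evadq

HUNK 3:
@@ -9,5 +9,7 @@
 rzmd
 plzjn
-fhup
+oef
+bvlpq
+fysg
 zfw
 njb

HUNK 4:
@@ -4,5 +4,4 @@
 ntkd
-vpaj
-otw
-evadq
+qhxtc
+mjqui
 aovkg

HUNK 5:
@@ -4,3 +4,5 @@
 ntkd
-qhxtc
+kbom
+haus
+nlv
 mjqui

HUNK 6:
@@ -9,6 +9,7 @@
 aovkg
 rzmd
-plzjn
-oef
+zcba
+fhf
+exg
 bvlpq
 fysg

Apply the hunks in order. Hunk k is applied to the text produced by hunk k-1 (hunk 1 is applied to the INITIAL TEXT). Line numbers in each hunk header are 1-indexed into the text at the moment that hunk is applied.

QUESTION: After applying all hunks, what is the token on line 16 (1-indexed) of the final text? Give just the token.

Answer: zfw

Derivation:
Hunk 1: at line 6 remove [xngef] add [rzmd] -> 12 lines: vkcr emq ntgmo ntkd vnfnr evadq aovkg rzmd plzjn fhup zfw njb
Hunk 2: at line 4 remove [vnfnr] add [vpaj,otw] -> 13 lines: vkcr emq ntgmo ntkd vpaj otw evadq aovkg rzmd plzjn fhup zfw njb
Hunk 3: at line 9 remove [fhup] add [oef,bvlpq,fysg] -> 15 lines: vkcr emq ntgmo ntkd vpaj otw evadq aovkg rzmd plzjn oef bvlpq fysg zfw njb
Hunk 4: at line 4 remove [vpaj,otw,evadq] add [qhxtc,mjqui] -> 14 lines: vkcr emq ntgmo ntkd qhxtc mjqui aovkg rzmd plzjn oef bvlpq fysg zfw njb
Hunk 5: at line 4 remove [qhxtc] add [kbom,haus,nlv] -> 16 lines: vkcr emq ntgmo ntkd kbom haus nlv mjqui aovkg rzmd plzjn oef bvlpq fysg zfw njb
Hunk 6: at line 9 remove [plzjn,oef] add [zcba,fhf,exg] -> 17 lines: vkcr emq ntgmo ntkd kbom haus nlv mjqui aovkg rzmd zcba fhf exg bvlpq fysg zfw njb
Final line 16: zfw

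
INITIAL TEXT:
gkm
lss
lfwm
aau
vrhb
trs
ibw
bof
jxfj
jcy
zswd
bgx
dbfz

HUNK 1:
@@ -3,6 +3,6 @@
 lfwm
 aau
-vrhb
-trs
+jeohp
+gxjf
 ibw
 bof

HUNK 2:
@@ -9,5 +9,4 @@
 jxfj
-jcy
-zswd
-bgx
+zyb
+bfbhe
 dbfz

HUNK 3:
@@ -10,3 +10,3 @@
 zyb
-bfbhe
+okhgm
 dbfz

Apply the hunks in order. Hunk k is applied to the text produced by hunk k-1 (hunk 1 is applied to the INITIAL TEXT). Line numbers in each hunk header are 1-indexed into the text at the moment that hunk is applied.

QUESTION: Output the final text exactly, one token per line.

Answer: gkm
lss
lfwm
aau
jeohp
gxjf
ibw
bof
jxfj
zyb
okhgm
dbfz

Derivation:
Hunk 1: at line 3 remove [vrhb,trs] add [jeohp,gxjf] -> 13 lines: gkm lss lfwm aau jeohp gxjf ibw bof jxfj jcy zswd bgx dbfz
Hunk 2: at line 9 remove [jcy,zswd,bgx] add [zyb,bfbhe] -> 12 lines: gkm lss lfwm aau jeohp gxjf ibw bof jxfj zyb bfbhe dbfz
Hunk 3: at line 10 remove [bfbhe] add [okhgm] -> 12 lines: gkm lss lfwm aau jeohp gxjf ibw bof jxfj zyb okhgm dbfz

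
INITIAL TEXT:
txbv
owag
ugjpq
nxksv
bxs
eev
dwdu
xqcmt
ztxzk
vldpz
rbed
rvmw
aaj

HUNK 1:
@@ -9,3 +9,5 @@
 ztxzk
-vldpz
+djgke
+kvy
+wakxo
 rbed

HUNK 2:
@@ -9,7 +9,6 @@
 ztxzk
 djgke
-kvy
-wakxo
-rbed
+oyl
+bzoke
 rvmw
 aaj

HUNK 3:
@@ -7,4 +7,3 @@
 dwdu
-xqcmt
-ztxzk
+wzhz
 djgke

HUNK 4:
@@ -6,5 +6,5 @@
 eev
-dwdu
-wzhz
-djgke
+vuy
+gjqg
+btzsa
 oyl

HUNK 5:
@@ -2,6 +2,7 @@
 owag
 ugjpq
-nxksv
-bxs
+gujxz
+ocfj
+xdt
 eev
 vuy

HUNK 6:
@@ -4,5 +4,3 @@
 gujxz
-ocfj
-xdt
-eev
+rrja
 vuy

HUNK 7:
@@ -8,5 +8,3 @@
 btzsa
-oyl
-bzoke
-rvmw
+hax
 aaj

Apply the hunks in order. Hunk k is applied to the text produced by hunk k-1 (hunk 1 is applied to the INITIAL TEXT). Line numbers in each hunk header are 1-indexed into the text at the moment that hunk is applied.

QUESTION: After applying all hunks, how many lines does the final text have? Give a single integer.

Hunk 1: at line 9 remove [vldpz] add [djgke,kvy,wakxo] -> 15 lines: txbv owag ugjpq nxksv bxs eev dwdu xqcmt ztxzk djgke kvy wakxo rbed rvmw aaj
Hunk 2: at line 9 remove [kvy,wakxo,rbed] add [oyl,bzoke] -> 14 lines: txbv owag ugjpq nxksv bxs eev dwdu xqcmt ztxzk djgke oyl bzoke rvmw aaj
Hunk 3: at line 7 remove [xqcmt,ztxzk] add [wzhz] -> 13 lines: txbv owag ugjpq nxksv bxs eev dwdu wzhz djgke oyl bzoke rvmw aaj
Hunk 4: at line 6 remove [dwdu,wzhz,djgke] add [vuy,gjqg,btzsa] -> 13 lines: txbv owag ugjpq nxksv bxs eev vuy gjqg btzsa oyl bzoke rvmw aaj
Hunk 5: at line 2 remove [nxksv,bxs] add [gujxz,ocfj,xdt] -> 14 lines: txbv owag ugjpq gujxz ocfj xdt eev vuy gjqg btzsa oyl bzoke rvmw aaj
Hunk 6: at line 4 remove [ocfj,xdt,eev] add [rrja] -> 12 lines: txbv owag ugjpq gujxz rrja vuy gjqg btzsa oyl bzoke rvmw aaj
Hunk 7: at line 8 remove [oyl,bzoke,rvmw] add [hax] -> 10 lines: txbv owag ugjpq gujxz rrja vuy gjqg btzsa hax aaj
Final line count: 10

Answer: 10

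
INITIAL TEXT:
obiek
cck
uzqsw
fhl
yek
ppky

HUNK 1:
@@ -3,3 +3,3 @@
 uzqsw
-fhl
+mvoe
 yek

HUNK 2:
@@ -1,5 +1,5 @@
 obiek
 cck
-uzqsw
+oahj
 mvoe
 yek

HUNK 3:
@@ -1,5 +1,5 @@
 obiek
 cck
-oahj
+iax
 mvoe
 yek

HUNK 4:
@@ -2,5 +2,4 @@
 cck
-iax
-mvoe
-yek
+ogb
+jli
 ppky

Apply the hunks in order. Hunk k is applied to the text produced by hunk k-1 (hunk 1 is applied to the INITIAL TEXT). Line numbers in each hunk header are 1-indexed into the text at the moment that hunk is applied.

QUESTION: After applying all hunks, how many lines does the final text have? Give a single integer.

Hunk 1: at line 3 remove [fhl] add [mvoe] -> 6 lines: obiek cck uzqsw mvoe yek ppky
Hunk 2: at line 1 remove [uzqsw] add [oahj] -> 6 lines: obiek cck oahj mvoe yek ppky
Hunk 3: at line 1 remove [oahj] add [iax] -> 6 lines: obiek cck iax mvoe yek ppky
Hunk 4: at line 2 remove [iax,mvoe,yek] add [ogb,jli] -> 5 lines: obiek cck ogb jli ppky
Final line count: 5

Answer: 5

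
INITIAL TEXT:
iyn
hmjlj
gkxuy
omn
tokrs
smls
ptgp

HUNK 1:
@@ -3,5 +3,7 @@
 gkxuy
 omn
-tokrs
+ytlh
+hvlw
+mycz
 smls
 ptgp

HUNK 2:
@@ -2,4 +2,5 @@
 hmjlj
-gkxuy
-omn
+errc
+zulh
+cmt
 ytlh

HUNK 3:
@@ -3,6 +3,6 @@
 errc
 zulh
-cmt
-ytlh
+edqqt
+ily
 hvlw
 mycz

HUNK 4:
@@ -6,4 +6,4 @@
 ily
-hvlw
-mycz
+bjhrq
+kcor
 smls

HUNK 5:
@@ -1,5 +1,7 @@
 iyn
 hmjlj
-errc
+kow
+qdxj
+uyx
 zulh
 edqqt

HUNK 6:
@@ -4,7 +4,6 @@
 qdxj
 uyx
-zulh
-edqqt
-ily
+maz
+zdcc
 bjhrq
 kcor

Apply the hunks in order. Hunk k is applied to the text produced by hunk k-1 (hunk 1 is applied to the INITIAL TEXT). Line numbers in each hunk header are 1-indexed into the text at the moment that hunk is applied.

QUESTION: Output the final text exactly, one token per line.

Hunk 1: at line 3 remove [tokrs] add [ytlh,hvlw,mycz] -> 9 lines: iyn hmjlj gkxuy omn ytlh hvlw mycz smls ptgp
Hunk 2: at line 2 remove [gkxuy,omn] add [errc,zulh,cmt] -> 10 lines: iyn hmjlj errc zulh cmt ytlh hvlw mycz smls ptgp
Hunk 3: at line 3 remove [cmt,ytlh] add [edqqt,ily] -> 10 lines: iyn hmjlj errc zulh edqqt ily hvlw mycz smls ptgp
Hunk 4: at line 6 remove [hvlw,mycz] add [bjhrq,kcor] -> 10 lines: iyn hmjlj errc zulh edqqt ily bjhrq kcor smls ptgp
Hunk 5: at line 1 remove [errc] add [kow,qdxj,uyx] -> 12 lines: iyn hmjlj kow qdxj uyx zulh edqqt ily bjhrq kcor smls ptgp
Hunk 6: at line 4 remove [zulh,edqqt,ily] add [maz,zdcc] -> 11 lines: iyn hmjlj kow qdxj uyx maz zdcc bjhrq kcor smls ptgp

Answer: iyn
hmjlj
kow
qdxj
uyx
maz
zdcc
bjhrq
kcor
smls
ptgp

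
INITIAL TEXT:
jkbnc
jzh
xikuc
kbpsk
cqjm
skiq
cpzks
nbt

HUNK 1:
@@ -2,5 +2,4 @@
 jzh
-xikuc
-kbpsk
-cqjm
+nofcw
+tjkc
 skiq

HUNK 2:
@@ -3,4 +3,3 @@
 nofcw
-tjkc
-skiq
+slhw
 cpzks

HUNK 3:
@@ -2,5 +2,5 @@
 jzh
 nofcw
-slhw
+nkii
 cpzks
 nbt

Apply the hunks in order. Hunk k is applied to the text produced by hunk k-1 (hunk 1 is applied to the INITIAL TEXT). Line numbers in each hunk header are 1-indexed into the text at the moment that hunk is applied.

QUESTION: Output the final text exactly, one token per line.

Hunk 1: at line 2 remove [xikuc,kbpsk,cqjm] add [nofcw,tjkc] -> 7 lines: jkbnc jzh nofcw tjkc skiq cpzks nbt
Hunk 2: at line 3 remove [tjkc,skiq] add [slhw] -> 6 lines: jkbnc jzh nofcw slhw cpzks nbt
Hunk 3: at line 2 remove [slhw] add [nkii] -> 6 lines: jkbnc jzh nofcw nkii cpzks nbt

Answer: jkbnc
jzh
nofcw
nkii
cpzks
nbt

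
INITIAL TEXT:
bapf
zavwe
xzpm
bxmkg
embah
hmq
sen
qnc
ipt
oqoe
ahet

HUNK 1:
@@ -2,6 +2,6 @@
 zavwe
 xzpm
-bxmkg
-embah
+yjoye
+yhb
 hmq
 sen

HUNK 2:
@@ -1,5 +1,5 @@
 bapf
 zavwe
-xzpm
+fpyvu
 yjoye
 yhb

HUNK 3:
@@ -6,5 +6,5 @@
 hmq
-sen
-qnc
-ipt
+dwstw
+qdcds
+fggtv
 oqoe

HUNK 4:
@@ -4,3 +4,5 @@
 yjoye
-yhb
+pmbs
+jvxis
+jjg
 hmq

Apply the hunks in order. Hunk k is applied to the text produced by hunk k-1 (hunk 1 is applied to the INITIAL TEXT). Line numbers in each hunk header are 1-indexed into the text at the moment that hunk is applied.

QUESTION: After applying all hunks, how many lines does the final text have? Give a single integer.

Hunk 1: at line 2 remove [bxmkg,embah] add [yjoye,yhb] -> 11 lines: bapf zavwe xzpm yjoye yhb hmq sen qnc ipt oqoe ahet
Hunk 2: at line 1 remove [xzpm] add [fpyvu] -> 11 lines: bapf zavwe fpyvu yjoye yhb hmq sen qnc ipt oqoe ahet
Hunk 3: at line 6 remove [sen,qnc,ipt] add [dwstw,qdcds,fggtv] -> 11 lines: bapf zavwe fpyvu yjoye yhb hmq dwstw qdcds fggtv oqoe ahet
Hunk 4: at line 4 remove [yhb] add [pmbs,jvxis,jjg] -> 13 lines: bapf zavwe fpyvu yjoye pmbs jvxis jjg hmq dwstw qdcds fggtv oqoe ahet
Final line count: 13

Answer: 13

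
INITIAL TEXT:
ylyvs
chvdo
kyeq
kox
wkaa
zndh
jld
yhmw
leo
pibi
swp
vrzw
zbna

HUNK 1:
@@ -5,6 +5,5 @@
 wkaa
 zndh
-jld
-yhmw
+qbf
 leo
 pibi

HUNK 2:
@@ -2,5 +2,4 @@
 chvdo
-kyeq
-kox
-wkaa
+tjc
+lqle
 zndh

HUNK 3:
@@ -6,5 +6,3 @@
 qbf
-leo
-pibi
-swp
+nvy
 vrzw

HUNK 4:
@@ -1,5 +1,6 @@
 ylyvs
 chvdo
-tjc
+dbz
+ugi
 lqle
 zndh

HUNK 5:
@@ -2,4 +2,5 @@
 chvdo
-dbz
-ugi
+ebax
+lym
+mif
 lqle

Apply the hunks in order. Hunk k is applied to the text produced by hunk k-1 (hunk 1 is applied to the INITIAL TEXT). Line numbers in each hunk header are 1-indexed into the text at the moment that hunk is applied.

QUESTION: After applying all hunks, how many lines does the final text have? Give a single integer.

Hunk 1: at line 5 remove [jld,yhmw] add [qbf] -> 12 lines: ylyvs chvdo kyeq kox wkaa zndh qbf leo pibi swp vrzw zbna
Hunk 2: at line 2 remove [kyeq,kox,wkaa] add [tjc,lqle] -> 11 lines: ylyvs chvdo tjc lqle zndh qbf leo pibi swp vrzw zbna
Hunk 3: at line 6 remove [leo,pibi,swp] add [nvy] -> 9 lines: ylyvs chvdo tjc lqle zndh qbf nvy vrzw zbna
Hunk 4: at line 1 remove [tjc] add [dbz,ugi] -> 10 lines: ylyvs chvdo dbz ugi lqle zndh qbf nvy vrzw zbna
Hunk 5: at line 2 remove [dbz,ugi] add [ebax,lym,mif] -> 11 lines: ylyvs chvdo ebax lym mif lqle zndh qbf nvy vrzw zbna
Final line count: 11

Answer: 11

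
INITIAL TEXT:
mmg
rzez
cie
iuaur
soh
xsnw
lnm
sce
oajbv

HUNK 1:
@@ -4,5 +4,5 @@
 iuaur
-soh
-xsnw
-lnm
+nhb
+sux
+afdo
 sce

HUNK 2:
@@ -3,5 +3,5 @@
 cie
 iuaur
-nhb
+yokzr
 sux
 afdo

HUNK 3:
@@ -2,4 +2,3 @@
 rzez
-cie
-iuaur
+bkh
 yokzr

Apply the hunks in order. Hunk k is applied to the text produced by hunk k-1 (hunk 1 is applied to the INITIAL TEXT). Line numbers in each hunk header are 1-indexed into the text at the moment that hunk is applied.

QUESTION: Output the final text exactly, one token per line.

Answer: mmg
rzez
bkh
yokzr
sux
afdo
sce
oajbv

Derivation:
Hunk 1: at line 4 remove [soh,xsnw,lnm] add [nhb,sux,afdo] -> 9 lines: mmg rzez cie iuaur nhb sux afdo sce oajbv
Hunk 2: at line 3 remove [nhb] add [yokzr] -> 9 lines: mmg rzez cie iuaur yokzr sux afdo sce oajbv
Hunk 3: at line 2 remove [cie,iuaur] add [bkh] -> 8 lines: mmg rzez bkh yokzr sux afdo sce oajbv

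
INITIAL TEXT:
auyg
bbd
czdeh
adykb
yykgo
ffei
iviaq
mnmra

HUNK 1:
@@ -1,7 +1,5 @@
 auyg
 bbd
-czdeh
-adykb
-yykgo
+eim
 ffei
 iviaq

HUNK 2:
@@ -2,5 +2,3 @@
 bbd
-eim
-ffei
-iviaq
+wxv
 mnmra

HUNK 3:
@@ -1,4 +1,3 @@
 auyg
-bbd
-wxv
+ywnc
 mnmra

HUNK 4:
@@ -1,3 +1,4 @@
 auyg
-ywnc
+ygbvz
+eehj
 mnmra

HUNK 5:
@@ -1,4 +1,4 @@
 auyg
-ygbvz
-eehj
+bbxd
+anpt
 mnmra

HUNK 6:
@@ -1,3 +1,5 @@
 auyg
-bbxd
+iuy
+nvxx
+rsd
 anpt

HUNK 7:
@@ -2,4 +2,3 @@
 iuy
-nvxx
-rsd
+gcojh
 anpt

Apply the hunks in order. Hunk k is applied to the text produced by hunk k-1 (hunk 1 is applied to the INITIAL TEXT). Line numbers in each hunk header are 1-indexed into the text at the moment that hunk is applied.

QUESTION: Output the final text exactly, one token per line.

Hunk 1: at line 1 remove [czdeh,adykb,yykgo] add [eim] -> 6 lines: auyg bbd eim ffei iviaq mnmra
Hunk 2: at line 2 remove [eim,ffei,iviaq] add [wxv] -> 4 lines: auyg bbd wxv mnmra
Hunk 3: at line 1 remove [bbd,wxv] add [ywnc] -> 3 lines: auyg ywnc mnmra
Hunk 4: at line 1 remove [ywnc] add [ygbvz,eehj] -> 4 lines: auyg ygbvz eehj mnmra
Hunk 5: at line 1 remove [ygbvz,eehj] add [bbxd,anpt] -> 4 lines: auyg bbxd anpt mnmra
Hunk 6: at line 1 remove [bbxd] add [iuy,nvxx,rsd] -> 6 lines: auyg iuy nvxx rsd anpt mnmra
Hunk 7: at line 2 remove [nvxx,rsd] add [gcojh] -> 5 lines: auyg iuy gcojh anpt mnmra

Answer: auyg
iuy
gcojh
anpt
mnmra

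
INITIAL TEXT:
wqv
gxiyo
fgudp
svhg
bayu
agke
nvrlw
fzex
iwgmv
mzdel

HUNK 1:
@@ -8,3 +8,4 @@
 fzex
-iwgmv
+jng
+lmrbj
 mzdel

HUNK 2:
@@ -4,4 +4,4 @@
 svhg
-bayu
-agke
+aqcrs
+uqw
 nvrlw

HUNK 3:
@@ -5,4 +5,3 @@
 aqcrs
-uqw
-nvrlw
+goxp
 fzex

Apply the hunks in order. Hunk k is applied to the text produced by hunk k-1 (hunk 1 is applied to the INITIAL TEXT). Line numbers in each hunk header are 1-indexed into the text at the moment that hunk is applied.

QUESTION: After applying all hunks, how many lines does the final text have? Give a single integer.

Answer: 10

Derivation:
Hunk 1: at line 8 remove [iwgmv] add [jng,lmrbj] -> 11 lines: wqv gxiyo fgudp svhg bayu agke nvrlw fzex jng lmrbj mzdel
Hunk 2: at line 4 remove [bayu,agke] add [aqcrs,uqw] -> 11 lines: wqv gxiyo fgudp svhg aqcrs uqw nvrlw fzex jng lmrbj mzdel
Hunk 3: at line 5 remove [uqw,nvrlw] add [goxp] -> 10 lines: wqv gxiyo fgudp svhg aqcrs goxp fzex jng lmrbj mzdel
Final line count: 10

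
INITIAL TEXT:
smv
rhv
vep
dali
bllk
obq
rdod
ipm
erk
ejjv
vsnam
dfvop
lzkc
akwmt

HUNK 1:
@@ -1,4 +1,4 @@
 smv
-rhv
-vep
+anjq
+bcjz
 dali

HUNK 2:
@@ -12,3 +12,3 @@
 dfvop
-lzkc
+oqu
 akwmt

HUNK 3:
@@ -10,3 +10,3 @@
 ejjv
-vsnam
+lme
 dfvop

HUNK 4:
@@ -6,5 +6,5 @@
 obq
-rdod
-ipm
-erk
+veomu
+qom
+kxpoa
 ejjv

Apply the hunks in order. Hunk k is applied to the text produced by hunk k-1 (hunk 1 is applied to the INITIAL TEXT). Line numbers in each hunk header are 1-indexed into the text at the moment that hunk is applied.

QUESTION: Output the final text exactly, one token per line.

Answer: smv
anjq
bcjz
dali
bllk
obq
veomu
qom
kxpoa
ejjv
lme
dfvop
oqu
akwmt

Derivation:
Hunk 1: at line 1 remove [rhv,vep] add [anjq,bcjz] -> 14 lines: smv anjq bcjz dali bllk obq rdod ipm erk ejjv vsnam dfvop lzkc akwmt
Hunk 2: at line 12 remove [lzkc] add [oqu] -> 14 lines: smv anjq bcjz dali bllk obq rdod ipm erk ejjv vsnam dfvop oqu akwmt
Hunk 3: at line 10 remove [vsnam] add [lme] -> 14 lines: smv anjq bcjz dali bllk obq rdod ipm erk ejjv lme dfvop oqu akwmt
Hunk 4: at line 6 remove [rdod,ipm,erk] add [veomu,qom,kxpoa] -> 14 lines: smv anjq bcjz dali bllk obq veomu qom kxpoa ejjv lme dfvop oqu akwmt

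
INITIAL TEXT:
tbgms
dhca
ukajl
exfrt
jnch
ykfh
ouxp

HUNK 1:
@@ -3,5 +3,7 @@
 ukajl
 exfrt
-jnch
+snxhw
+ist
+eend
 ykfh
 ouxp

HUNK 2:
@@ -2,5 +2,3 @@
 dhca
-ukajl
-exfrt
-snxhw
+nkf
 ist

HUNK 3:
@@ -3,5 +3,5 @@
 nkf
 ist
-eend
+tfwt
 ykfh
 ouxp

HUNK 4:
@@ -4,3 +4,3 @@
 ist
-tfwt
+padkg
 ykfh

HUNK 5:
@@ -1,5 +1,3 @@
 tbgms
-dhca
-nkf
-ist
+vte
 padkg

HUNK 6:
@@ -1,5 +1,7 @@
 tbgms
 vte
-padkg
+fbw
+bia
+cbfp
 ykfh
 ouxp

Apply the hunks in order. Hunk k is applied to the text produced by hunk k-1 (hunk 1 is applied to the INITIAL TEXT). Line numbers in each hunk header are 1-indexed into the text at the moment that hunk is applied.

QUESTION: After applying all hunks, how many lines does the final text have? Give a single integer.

Hunk 1: at line 3 remove [jnch] add [snxhw,ist,eend] -> 9 lines: tbgms dhca ukajl exfrt snxhw ist eend ykfh ouxp
Hunk 2: at line 2 remove [ukajl,exfrt,snxhw] add [nkf] -> 7 lines: tbgms dhca nkf ist eend ykfh ouxp
Hunk 3: at line 3 remove [eend] add [tfwt] -> 7 lines: tbgms dhca nkf ist tfwt ykfh ouxp
Hunk 4: at line 4 remove [tfwt] add [padkg] -> 7 lines: tbgms dhca nkf ist padkg ykfh ouxp
Hunk 5: at line 1 remove [dhca,nkf,ist] add [vte] -> 5 lines: tbgms vte padkg ykfh ouxp
Hunk 6: at line 1 remove [padkg] add [fbw,bia,cbfp] -> 7 lines: tbgms vte fbw bia cbfp ykfh ouxp
Final line count: 7

Answer: 7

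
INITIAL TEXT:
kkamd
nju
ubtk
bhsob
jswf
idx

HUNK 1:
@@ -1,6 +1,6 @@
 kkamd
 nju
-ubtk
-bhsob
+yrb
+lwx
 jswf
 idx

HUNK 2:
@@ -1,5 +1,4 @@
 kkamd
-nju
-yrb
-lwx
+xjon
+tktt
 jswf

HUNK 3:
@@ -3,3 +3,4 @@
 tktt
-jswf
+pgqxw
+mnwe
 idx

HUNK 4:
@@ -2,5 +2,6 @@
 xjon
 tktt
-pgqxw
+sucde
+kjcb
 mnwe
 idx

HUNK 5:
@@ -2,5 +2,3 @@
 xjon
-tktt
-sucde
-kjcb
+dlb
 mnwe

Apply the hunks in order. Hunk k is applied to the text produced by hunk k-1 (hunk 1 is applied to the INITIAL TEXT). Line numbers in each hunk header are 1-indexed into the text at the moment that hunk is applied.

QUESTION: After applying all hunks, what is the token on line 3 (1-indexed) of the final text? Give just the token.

Answer: dlb

Derivation:
Hunk 1: at line 1 remove [ubtk,bhsob] add [yrb,lwx] -> 6 lines: kkamd nju yrb lwx jswf idx
Hunk 2: at line 1 remove [nju,yrb,lwx] add [xjon,tktt] -> 5 lines: kkamd xjon tktt jswf idx
Hunk 3: at line 3 remove [jswf] add [pgqxw,mnwe] -> 6 lines: kkamd xjon tktt pgqxw mnwe idx
Hunk 4: at line 2 remove [pgqxw] add [sucde,kjcb] -> 7 lines: kkamd xjon tktt sucde kjcb mnwe idx
Hunk 5: at line 2 remove [tktt,sucde,kjcb] add [dlb] -> 5 lines: kkamd xjon dlb mnwe idx
Final line 3: dlb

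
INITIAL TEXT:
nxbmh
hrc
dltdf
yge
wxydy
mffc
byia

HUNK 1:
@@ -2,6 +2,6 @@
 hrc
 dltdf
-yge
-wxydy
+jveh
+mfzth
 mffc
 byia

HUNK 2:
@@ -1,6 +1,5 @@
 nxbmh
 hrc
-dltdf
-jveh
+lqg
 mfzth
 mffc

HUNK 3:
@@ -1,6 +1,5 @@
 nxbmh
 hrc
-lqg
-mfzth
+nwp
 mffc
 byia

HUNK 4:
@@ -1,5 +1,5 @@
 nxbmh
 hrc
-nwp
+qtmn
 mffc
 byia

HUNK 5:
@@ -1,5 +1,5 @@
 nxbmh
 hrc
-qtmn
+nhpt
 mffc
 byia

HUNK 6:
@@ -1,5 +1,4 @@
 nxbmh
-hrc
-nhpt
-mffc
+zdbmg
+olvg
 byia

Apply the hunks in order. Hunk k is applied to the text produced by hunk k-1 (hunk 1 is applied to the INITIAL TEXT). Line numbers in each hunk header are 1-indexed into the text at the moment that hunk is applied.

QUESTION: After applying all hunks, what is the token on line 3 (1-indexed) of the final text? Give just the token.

Answer: olvg

Derivation:
Hunk 1: at line 2 remove [yge,wxydy] add [jveh,mfzth] -> 7 lines: nxbmh hrc dltdf jveh mfzth mffc byia
Hunk 2: at line 1 remove [dltdf,jveh] add [lqg] -> 6 lines: nxbmh hrc lqg mfzth mffc byia
Hunk 3: at line 1 remove [lqg,mfzth] add [nwp] -> 5 lines: nxbmh hrc nwp mffc byia
Hunk 4: at line 1 remove [nwp] add [qtmn] -> 5 lines: nxbmh hrc qtmn mffc byia
Hunk 5: at line 1 remove [qtmn] add [nhpt] -> 5 lines: nxbmh hrc nhpt mffc byia
Hunk 6: at line 1 remove [hrc,nhpt,mffc] add [zdbmg,olvg] -> 4 lines: nxbmh zdbmg olvg byia
Final line 3: olvg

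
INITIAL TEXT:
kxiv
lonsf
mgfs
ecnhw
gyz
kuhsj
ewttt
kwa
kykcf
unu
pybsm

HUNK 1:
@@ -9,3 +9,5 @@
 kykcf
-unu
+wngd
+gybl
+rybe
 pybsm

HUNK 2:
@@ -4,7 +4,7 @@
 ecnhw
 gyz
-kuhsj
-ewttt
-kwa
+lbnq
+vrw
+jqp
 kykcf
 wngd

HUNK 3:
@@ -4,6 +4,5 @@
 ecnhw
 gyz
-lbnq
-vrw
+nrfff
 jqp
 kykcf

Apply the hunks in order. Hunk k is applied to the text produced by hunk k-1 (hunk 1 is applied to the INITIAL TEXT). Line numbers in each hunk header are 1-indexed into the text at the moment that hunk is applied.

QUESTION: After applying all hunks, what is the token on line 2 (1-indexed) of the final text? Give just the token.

Hunk 1: at line 9 remove [unu] add [wngd,gybl,rybe] -> 13 lines: kxiv lonsf mgfs ecnhw gyz kuhsj ewttt kwa kykcf wngd gybl rybe pybsm
Hunk 2: at line 4 remove [kuhsj,ewttt,kwa] add [lbnq,vrw,jqp] -> 13 lines: kxiv lonsf mgfs ecnhw gyz lbnq vrw jqp kykcf wngd gybl rybe pybsm
Hunk 3: at line 4 remove [lbnq,vrw] add [nrfff] -> 12 lines: kxiv lonsf mgfs ecnhw gyz nrfff jqp kykcf wngd gybl rybe pybsm
Final line 2: lonsf

Answer: lonsf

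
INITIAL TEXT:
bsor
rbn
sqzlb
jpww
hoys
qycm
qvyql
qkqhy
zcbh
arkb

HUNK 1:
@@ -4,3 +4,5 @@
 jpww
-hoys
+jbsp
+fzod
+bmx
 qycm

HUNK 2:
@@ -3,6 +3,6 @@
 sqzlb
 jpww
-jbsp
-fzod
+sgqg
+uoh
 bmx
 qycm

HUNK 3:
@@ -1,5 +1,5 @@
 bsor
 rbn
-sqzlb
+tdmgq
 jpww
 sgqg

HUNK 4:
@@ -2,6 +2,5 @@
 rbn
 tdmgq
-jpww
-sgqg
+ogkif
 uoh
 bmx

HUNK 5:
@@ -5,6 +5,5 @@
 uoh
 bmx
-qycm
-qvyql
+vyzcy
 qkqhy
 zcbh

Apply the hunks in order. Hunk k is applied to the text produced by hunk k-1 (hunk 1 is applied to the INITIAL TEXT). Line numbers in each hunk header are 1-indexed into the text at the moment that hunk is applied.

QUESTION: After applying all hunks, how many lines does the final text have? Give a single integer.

Hunk 1: at line 4 remove [hoys] add [jbsp,fzod,bmx] -> 12 lines: bsor rbn sqzlb jpww jbsp fzod bmx qycm qvyql qkqhy zcbh arkb
Hunk 2: at line 3 remove [jbsp,fzod] add [sgqg,uoh] -> 12 lines: bsor rbn sqzlb jpww sgqg uoh bmx qycm qvyql qkqhy zcbh arkb
Hunk 3: at line 1 remove [sqzlb] add [tdmgq] -> 12 lines: bsor rbn tdmgq jpww sgqg uoh bmx qycm qvyql qkqhy zcbh arkb
Hunk 4: at line 2 remove [jpww,sgqg] add [ogkif] -> 11 lines: bsor rbn tdmgq ogkif uoh bmx qycm qvyql qkqhy zcbh arkb
Hunk 5: at line 5 remove [qycm,qvyql] add [vyzcy] -> 10 lines: bsor rbn tdmgq ogkif uoh bmx vyzcy qkqhy zcbh arkb
Final line count: 10

Answer: 10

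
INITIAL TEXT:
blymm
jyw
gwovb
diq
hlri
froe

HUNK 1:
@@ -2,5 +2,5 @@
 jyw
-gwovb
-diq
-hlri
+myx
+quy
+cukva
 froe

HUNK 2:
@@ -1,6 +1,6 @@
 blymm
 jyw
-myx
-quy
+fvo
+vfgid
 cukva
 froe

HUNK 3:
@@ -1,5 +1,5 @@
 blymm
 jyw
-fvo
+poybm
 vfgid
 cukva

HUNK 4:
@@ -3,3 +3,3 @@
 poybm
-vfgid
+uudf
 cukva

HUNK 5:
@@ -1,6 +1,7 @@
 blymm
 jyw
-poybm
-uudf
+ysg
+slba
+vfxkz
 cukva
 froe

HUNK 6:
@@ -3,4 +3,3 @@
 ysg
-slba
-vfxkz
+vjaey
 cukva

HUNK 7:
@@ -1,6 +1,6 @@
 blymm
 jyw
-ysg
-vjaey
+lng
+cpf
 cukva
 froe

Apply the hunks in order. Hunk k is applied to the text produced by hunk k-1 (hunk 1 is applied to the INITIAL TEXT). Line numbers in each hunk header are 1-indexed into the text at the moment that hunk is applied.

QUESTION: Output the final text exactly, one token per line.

Answer: blymm
jyw
lng
cpf
cukva
froe

Derivation:
Hunk 1: at line 2 remove [gwovb,diq,hlri] add [myx,quy,cukva] -> 6 lines: blymm jyw myx quy cukva froe
Hunk 2: at line 1 remove [myx,quy] add [fvo,vfgid] -> 6 lines: blymm jyw fvo vfgid cukva froe
Hunk 3: at line 1 remove [fvo] add [poybm] -> 6 lines: blymm jyw poybm vfgid cukva froe
Hunk 4: at line 3 remove [vfgid] add [uudf] -> 6 lines: blymm jyw poybm uudf cukva froe
Hunk 5: at line 1 remove [poybm,uudf] add [ysg,slba,vfxkz] -> 7 lines: blymm jyw ysg slba vfxkz cukva froe
Hunk 6: at line 3 remove [slba,vfxkz] add [vjaey] -> 6 lines: blymm jyw ysg vjaey cukva froe
Hunk 7: at line 1 remove [ysg,vjaey] add [lng,cpf] -> 6 lines: blymm jyw lng cpf cukva froe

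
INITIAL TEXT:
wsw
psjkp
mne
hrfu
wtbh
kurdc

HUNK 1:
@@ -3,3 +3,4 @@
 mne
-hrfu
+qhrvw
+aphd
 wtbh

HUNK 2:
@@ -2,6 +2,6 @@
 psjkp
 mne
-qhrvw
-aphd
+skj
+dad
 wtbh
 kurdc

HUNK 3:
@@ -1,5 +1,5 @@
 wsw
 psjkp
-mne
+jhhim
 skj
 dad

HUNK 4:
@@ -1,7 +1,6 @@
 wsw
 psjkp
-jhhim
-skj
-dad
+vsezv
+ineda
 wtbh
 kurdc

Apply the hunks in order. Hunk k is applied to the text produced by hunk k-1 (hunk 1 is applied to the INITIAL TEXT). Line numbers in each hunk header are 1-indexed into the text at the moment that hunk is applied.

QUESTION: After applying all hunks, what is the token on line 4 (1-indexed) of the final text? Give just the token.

Hunk 1: at line 3 remove [hrfu] add [qhrvw,aphd] -> 7 lines: wsw psjkp mne qhrvw aphd wtbh kurdc
Hunk 2: at line 2 remove [qhrvw,aphd] add [skj,dad] -> 7 lines: wsw psjkp mne skj dad wtbh kurdc
Hunk 3: at line 1 remove [mne] add [jhhim] -> 7 lines: wsw psjkp jhhim skj dad wtbh kurdc
Hunk 4: at line 1 remove [jhhim,skj,dad] add [vsezv,ineda] -> 6 lines: wsw psjkp vsezv ineda wtbh kurdc
Final line 4: ineda

Answer: ineda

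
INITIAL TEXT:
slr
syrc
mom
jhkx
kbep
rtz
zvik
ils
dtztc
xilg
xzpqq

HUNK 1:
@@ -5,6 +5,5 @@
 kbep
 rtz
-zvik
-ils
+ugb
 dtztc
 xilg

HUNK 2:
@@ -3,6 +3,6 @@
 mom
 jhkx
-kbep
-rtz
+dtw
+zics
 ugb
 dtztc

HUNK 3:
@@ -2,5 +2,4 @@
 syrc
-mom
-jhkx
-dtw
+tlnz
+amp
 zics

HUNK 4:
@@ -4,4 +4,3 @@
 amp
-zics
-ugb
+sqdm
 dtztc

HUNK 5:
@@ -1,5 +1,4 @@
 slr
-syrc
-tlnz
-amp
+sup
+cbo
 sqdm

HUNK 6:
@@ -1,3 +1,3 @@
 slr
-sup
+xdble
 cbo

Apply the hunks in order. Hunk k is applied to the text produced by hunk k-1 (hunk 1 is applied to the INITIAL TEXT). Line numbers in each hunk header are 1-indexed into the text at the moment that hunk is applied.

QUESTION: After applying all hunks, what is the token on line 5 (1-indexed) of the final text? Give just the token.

Hunk 1: at line 5 remove [zvik,ils] add [ugb] -> 10 lines: slr syrc mom jhkx kbep rtz ugb dtztc xilg xzpqq
Hunk 2: at line 3 remove [kbep,rtz] add [dtw,zics] -> 10 lines: slr syrc mom jhkx dtw zics ugb dtztc xilg xzpqq
Hunk 3: at line 2 remove [mom,jhkx,dtw] add [tlnz,amp] -> 9 lines: slr syrc tlnz amp zics ugb dtztc xilg xzpqq
Hunk 4: at line 4 remove [zics,ugb] add [sqdm] -> 8 lines: slr syrc tlnz amp sqdm dtztc xilg xzpqq
Hunk 5: at line 1 remove [syrc,tlnz,amp] add [sup,cbo] -> 7 lines: slr sup cbo sqdm dtztc xilg xzpqq
Hunk 6: at line 1 remove [sup] add [xdble] -> 7 lines: slr xdble cbo sqdm dtztc xilg xzpqq
Final line 5: dtztc

Answer: dtztc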